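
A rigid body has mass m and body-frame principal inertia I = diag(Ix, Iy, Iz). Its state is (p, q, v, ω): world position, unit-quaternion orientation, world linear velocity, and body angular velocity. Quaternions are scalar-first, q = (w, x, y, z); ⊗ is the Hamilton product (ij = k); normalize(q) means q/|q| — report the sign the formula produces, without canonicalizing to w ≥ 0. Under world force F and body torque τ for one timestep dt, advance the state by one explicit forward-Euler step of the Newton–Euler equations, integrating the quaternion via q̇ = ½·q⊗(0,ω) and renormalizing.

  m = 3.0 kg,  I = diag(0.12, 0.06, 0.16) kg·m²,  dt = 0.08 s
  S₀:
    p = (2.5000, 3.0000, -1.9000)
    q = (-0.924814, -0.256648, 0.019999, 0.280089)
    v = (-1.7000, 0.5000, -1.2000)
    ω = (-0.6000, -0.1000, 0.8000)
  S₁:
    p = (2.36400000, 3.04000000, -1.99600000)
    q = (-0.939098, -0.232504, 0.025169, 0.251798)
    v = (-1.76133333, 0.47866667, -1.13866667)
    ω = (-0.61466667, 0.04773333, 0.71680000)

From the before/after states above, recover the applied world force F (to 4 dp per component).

velocity change Δv = (-0.06133333, -0.02133333, 0.06133333)
m·(v₁−v₀)/dt = (-2.3000, -0.8000, 2.3000)

F = (-2.3000, -0.8000, 2.3000)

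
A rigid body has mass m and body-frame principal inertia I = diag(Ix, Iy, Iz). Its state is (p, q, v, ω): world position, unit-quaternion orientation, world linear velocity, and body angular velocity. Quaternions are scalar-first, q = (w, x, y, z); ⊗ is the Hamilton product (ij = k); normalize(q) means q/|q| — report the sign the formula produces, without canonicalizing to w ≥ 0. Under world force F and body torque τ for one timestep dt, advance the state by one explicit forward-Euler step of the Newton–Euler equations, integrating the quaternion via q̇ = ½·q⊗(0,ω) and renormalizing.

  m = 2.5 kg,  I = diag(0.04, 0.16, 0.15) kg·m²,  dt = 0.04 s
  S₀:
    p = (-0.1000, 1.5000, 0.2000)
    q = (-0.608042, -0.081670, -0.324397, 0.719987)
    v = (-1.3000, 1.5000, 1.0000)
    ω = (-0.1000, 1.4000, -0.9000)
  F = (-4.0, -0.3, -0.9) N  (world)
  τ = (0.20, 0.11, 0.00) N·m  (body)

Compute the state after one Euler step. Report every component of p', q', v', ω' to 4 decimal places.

p' = (-0.1520, 1.5600, 0.2400)
q' = (-0.5858, -0.0947, -0.3441, 0.7276)
v' = (-1.3640, 1.4952, 0.9856)
ω' = (0.0874, 1.4300, -0.8955)

new position p' = (-0.1520, 1.5600, 0.2400)
v + (F/m)dt = (-1.3640, 1.4952, 0.9856)
gyro term ω×Iω = (0.0126, -0.0099, -0.0168)
angular accel α = (4.6850, 0.7494, 0.1120)
ω' = ω + α·dt = (0.0874, 1.4300, -0.8955)
Hamilton product q⊗(0,ω) = (1.0939771, -0.6552203, -0.9967605, 0.4004601)
q' = normalize(q + ½dt·q⊗(0,ω)) = (-0.5858, -0.0947, -0.3441, 0.7276)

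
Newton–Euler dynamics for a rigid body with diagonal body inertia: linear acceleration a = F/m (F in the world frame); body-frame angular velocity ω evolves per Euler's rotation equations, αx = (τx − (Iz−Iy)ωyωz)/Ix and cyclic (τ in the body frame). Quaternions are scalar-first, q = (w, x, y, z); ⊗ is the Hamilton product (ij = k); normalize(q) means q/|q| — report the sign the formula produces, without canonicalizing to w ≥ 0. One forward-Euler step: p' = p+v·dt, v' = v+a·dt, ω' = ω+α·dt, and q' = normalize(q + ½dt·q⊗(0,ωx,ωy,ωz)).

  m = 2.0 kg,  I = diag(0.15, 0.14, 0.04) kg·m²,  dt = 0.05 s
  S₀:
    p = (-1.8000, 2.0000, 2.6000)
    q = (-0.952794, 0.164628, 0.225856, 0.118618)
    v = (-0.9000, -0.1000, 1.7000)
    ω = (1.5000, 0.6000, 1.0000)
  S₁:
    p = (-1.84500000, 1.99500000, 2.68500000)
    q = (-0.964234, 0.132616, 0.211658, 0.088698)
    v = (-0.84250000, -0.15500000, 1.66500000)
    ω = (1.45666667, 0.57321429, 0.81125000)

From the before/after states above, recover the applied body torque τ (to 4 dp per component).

τ = (-0.1900, 0.0900, -0.1600)

rate change Δω = (-0.04333333, -0.02678571, -0.18875000)
I·α + gyro = (-0.1900, 0.0900, -0.1600)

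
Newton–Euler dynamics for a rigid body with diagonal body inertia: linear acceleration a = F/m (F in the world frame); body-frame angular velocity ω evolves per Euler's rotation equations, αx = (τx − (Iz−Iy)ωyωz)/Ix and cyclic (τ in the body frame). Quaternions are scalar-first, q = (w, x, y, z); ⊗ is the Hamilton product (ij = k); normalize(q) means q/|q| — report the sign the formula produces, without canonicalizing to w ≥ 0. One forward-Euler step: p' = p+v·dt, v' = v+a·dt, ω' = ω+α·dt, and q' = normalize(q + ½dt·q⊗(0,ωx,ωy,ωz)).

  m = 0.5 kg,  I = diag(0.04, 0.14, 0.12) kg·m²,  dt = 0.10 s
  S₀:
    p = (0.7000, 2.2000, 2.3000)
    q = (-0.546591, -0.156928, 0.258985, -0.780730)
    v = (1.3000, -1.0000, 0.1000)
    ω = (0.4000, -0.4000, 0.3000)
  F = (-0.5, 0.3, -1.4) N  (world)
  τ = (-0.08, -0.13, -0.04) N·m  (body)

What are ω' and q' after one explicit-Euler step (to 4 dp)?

α = I⁻¹(τ − ω×Iω) = (-2.0600, -0.8600, -0.2000)
ω' = ω + α·dt = (0.1940, -0.4860, 0.2800)
Hamilton product q⊗(0,ω) = (0.4005842, -0.4532329, -0.0465772, -0.2048001)
updated quaternion q' = (-0.5263, -0.1795, 0.2565, -0.7906)

ω' = (0.1940, -0.4860, 0.2800)
q' = (-0.5263, -0.1795, 0.2565, -0.7906)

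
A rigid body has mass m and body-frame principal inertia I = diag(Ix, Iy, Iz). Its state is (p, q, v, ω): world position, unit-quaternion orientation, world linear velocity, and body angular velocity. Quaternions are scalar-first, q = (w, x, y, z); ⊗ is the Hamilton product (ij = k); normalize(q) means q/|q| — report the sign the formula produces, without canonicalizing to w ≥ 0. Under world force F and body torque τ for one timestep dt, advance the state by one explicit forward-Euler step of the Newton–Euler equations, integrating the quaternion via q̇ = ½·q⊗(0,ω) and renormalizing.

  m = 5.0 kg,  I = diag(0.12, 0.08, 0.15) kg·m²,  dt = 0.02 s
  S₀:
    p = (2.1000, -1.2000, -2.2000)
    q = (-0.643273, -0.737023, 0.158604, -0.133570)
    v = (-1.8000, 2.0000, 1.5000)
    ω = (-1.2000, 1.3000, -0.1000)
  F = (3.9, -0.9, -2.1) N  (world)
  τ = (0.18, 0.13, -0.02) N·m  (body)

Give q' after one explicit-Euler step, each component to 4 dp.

q⊗(0,ω) = (-1.1039698, 0.9297082, -0.7496732, -0.7034778)
updated quaternion q' = (-0.6542, -0.7276, 0.1511, -0.1406)

q' = (-0.6542, -0.7276, 0.1511, -0.1406)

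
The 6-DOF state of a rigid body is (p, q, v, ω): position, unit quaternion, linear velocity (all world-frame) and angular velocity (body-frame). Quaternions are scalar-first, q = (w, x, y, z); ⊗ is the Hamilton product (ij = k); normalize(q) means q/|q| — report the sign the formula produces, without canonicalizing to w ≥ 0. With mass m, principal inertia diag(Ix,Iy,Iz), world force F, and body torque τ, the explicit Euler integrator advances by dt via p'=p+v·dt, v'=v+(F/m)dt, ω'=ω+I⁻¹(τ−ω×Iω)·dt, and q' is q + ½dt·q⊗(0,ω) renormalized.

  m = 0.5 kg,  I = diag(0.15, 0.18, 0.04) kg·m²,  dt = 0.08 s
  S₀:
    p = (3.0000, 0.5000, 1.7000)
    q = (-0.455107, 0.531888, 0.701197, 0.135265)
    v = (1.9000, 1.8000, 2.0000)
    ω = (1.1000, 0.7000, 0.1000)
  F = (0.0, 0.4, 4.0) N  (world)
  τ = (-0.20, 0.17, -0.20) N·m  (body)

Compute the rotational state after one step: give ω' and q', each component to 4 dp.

α = I⁻¹(τ − ω×Iω) = (-1.2680, 0.8772, -5.5775)
ω + α·dt = (0.9986, 0.7702, -0.3462)
q⊗(0,ω) = (-1.0894412, -0.5251835, -0.2229722, -0.4445058)
q' = normalize(q + ½dt·q⊗(0,ω)) = (-0.4980, 0.5102, 0.6913, 0.1173)

ω' = (0.9986, 0.7702, -0.3462)
q' = (-0.4980, 0.5102, 0.6913, 0.1173)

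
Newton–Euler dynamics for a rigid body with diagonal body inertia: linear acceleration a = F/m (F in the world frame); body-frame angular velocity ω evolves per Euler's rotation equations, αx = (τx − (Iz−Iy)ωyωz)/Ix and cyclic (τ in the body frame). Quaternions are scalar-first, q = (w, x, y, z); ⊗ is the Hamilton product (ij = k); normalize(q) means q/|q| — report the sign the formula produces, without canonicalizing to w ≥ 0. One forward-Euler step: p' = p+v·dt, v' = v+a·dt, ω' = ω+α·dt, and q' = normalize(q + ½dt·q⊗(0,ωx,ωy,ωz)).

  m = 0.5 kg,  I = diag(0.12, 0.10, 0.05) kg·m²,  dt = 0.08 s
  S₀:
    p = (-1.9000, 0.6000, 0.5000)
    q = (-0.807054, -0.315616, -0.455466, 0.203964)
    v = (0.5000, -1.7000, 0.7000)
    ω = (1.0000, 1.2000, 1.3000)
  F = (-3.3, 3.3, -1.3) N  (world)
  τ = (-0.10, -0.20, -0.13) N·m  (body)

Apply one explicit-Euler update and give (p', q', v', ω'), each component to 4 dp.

p' = (-1.8600, 0.4640, 0.5560)
q' = (-0.7806, -0.3801, -0.4681, 0.1645)
v' = (-0.0280, -1.1720, 0.4920)
ω' = (0.9853, 0.9672, 1.1304)

α = I⁻¹(τ − ω×Iω) = (-0.1833, -2.9100, -2.1200)
ω' = ω + α·dt = (0.9853, 0.9672, 1.1304)
q⊗(0,ω) = (0.5970220, -1.6439166, -0.3542000, -0.9724434)
updated quaternion q' = (-0.7806, -0.3801, -0.4681, 0.1645)
new position p' = (-1.8600, 0.4640, 0.5560)
v + (F/m)dt = (-0.0280, -1.1720, 0.4920)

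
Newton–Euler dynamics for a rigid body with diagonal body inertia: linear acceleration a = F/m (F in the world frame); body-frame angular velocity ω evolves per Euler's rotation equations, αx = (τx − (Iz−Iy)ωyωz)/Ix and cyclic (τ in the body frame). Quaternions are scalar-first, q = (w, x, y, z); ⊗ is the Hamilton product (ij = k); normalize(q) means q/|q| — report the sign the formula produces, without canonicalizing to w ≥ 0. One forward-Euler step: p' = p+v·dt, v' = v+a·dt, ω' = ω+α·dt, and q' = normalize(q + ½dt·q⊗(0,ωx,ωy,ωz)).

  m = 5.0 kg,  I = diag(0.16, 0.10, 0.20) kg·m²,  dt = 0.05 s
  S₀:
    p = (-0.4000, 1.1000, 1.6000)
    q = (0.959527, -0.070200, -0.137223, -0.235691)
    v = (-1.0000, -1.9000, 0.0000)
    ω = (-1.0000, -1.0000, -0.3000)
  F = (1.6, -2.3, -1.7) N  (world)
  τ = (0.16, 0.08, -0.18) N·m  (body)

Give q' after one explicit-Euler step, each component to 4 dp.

Hamilton product q⊗(0,ω) = (-0.2781303, -1.1540511, -0.7448960, -0.3548811)
q' = normalize(q + ½dt·q⊗(0,ω)) = (0.9520, -0.0990, -0.1557, -0.2444)

q' = (0.9520, -0.0990, -0.1557, -0.2444)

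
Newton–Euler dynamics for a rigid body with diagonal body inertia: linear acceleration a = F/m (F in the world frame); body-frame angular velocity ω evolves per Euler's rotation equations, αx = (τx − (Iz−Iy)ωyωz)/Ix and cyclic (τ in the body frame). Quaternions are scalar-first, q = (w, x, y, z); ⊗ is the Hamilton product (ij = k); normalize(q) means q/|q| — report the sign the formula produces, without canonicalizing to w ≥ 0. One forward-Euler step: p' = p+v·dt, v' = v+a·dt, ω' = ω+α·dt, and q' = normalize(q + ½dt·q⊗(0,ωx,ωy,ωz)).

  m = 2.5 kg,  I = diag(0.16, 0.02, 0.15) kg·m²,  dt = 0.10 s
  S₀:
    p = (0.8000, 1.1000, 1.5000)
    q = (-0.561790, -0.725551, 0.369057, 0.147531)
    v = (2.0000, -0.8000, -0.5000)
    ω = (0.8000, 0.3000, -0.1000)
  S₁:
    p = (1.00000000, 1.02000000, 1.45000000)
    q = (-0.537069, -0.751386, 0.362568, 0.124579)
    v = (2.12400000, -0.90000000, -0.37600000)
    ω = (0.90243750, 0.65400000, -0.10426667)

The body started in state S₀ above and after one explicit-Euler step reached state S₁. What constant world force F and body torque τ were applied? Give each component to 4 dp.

ω₁ − ω₀ = (0.10243750, 0.35400000, -0.00426667)
ω₀×(Iω₀) = (-0.0039, -0.0008, -0.0336)
τ = I·(Δω/dt) + ω₀×(Iω₀) = (0.1600, 0.0700, -0.0400)
Δv = v₁−v₀ = (0.12400000, -0.10000000, 0.12400000)
F = m·Δv/dt = (3.1000, -2.5000, 3.1000)

F = (3.1000, -2.5000, 3.1000)
τ = (0.1600, 0.0700, -0.0400)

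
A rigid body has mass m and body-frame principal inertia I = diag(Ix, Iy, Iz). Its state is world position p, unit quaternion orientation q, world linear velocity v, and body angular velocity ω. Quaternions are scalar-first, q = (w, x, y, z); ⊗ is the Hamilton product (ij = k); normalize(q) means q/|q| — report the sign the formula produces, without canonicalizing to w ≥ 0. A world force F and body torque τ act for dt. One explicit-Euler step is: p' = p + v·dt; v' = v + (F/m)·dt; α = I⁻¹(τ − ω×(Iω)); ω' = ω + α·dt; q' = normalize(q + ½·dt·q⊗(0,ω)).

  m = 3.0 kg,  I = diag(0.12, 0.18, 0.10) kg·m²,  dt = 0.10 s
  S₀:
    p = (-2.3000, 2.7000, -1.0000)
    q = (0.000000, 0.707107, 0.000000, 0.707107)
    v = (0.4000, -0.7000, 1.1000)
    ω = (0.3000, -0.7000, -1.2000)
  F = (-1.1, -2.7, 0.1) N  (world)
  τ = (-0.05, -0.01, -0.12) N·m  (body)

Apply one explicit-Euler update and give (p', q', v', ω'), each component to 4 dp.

a = F/m = (-0.3667, -0.9000, 0.0333)
p' = p + v·dt = (-2.2600, 2.6300, -0.8900)
new velocity v' = (0.3633, -0.7900, 1.1033)
gyro term ω×Iω = (-0.0672, -0.0072, -0.0126)
α = I⁻¹(τ − ω×Iω) = (0.1433, -0.0156, -1.0740)
new body rate ω' = (0.3143, -0.7016, -1.3074)
2q̇ = q⊗(0,ω) = (0.6363963, 0.4949749, 1.0606605, -0.4949749)
q' = normalize(q + ½dt·q⊗(0,ω)) = (0.0317, 0.7300, 0.0529, 0.6806)

p' = (-2.2600, 2.6300, -0.8900)
q' = (0.0317, 0.7300, 0.0529, 0.6806)
v' = (0.3633, -0.7900, 1.1033)
ω' = (0.3143, -0.7016, -1.3074)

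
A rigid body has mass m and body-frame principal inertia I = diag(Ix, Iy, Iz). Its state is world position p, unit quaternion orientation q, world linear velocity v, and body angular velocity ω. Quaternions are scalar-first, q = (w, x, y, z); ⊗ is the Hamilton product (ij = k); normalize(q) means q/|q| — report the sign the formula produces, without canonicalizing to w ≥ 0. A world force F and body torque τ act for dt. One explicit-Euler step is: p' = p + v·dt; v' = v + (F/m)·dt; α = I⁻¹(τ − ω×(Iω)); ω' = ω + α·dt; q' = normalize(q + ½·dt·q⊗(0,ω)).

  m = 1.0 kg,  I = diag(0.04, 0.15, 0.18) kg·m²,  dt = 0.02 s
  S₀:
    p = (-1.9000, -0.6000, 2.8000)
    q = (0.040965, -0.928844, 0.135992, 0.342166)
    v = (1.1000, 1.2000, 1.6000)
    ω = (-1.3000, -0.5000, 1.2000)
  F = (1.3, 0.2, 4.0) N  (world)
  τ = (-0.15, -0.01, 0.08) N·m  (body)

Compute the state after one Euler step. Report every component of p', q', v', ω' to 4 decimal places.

p' = (-1.8780, -0.5760, 2.8320)
q' = (0.0255, -0.9259, 0.1425, 0.3490)
v' = (1.1260, 1.2040, 1.6800)
ω' = (-1.3660, -0.5305, 1.2009)

new position p' = (-1.8780, -0.5760, 2.8320)
new velocity v' = (1.1260, 1.2040, 1.6800)
ω×(Iω) gyroscopic = (-0.0180, 0.2184, 0.0715)
(τ − ω×Iω)/I = (-3.3000, -1.5227, 0.0472)
new body rate ω' = (-1.3660, -0.5305, 1.2009)
2q̇ = q⊗(0,ω) = (-1.5501004, 0.2810189, 0.6493145, 0.6903696)
q + ½dt·q⊗(0,ω), renormalized = (0.0255, -0.9259, 0.1425, 0.3490)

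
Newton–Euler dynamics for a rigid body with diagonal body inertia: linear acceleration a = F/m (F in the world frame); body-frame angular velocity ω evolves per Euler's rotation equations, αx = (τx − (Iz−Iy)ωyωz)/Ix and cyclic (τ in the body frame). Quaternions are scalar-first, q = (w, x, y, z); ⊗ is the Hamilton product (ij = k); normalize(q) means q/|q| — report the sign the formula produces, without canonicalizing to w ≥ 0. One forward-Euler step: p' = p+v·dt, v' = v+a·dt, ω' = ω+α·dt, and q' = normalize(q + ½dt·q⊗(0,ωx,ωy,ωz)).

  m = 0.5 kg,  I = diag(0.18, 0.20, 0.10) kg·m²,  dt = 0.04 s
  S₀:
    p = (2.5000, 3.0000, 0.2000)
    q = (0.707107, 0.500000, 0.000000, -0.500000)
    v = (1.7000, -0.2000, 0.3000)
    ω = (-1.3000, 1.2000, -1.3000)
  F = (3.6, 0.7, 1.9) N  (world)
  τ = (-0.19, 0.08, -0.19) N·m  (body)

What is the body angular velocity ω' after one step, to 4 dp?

ω' = (-1.3769, 1.1890, -1.3635)

precession coupling ω×(Iω) = (0.1560, 0.1352, -0.0312)
angular accel α = (-1.9222, -0.2760, -1.5880)
new body rate ω' = (-1.3769, 1.1890, -1.3635)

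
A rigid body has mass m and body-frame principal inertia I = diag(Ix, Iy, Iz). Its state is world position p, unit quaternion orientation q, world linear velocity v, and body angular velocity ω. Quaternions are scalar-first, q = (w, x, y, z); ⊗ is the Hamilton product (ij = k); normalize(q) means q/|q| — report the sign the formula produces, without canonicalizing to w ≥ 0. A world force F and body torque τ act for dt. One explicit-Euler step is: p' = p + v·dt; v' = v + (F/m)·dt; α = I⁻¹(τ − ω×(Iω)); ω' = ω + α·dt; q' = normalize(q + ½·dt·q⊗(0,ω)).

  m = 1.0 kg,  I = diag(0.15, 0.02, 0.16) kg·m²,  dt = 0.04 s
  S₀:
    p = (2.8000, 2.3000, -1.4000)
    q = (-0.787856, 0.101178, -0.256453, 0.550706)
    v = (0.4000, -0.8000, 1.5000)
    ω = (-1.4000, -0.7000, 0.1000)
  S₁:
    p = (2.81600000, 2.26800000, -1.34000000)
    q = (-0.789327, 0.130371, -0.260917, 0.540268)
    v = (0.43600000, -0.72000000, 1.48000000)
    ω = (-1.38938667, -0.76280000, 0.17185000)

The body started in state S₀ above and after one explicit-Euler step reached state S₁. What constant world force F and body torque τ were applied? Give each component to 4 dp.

F = (0.9000, 2.0000, -0.5000)
τ = (0.0300, -0.0300, 0.1600)

velocity change Δv = (0.03600000, 0.08000000, -0.02000000)
F = m·Δv/dt = (0.9000, 2.0000, -0.5000)
rate change Δω = (0.01061333, -0.06280000, 0.07185000)
ω₀×(Iω₀) = (-0.0098, 0.0014, -0.1274)
τ = I·(Δω/dt) + ω₀×(Iω₀) = (0.0300, -0.0300, 0.1600)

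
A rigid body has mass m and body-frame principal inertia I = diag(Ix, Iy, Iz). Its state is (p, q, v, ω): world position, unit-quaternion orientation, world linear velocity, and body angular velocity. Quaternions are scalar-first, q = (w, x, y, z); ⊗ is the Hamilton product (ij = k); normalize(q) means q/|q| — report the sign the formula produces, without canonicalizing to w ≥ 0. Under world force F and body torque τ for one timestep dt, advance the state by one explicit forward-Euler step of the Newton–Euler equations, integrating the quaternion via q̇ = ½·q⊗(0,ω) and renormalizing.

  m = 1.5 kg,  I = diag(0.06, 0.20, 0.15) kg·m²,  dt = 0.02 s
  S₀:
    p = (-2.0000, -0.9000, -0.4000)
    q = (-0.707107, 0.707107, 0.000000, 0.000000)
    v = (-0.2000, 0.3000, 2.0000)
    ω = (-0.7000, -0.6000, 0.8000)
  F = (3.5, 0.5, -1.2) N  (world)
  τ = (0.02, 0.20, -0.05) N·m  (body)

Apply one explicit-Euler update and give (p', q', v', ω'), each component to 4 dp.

(τ − ω×Iω)/I = (-0.0667, 0.7480, -0.7253)
ω + α·dt = (-0.7013, -0.5850, 0.7855)
2q̇ = q⊗(0,ω) = (0.4949749, 0.4949749, -0.1414214, -0.9899498)
updated quaternion q' = (-0.7021, 0.7120, -0.0014, -0.0099)
new position p' = (-2.0040, -0.8940, -0.3600)
v' = v + a·dt = (-0.1533, 0.3067, 1.9840)

p' = (-2.0040, -0.8940, -0.3600)
q' = (-0.7021, 0.7120, -0.0014, -0.0099)
v' = (-0.1533, 0.3067, 1.9840)
ω' = (-0.7013, -0.5850, 0.7855)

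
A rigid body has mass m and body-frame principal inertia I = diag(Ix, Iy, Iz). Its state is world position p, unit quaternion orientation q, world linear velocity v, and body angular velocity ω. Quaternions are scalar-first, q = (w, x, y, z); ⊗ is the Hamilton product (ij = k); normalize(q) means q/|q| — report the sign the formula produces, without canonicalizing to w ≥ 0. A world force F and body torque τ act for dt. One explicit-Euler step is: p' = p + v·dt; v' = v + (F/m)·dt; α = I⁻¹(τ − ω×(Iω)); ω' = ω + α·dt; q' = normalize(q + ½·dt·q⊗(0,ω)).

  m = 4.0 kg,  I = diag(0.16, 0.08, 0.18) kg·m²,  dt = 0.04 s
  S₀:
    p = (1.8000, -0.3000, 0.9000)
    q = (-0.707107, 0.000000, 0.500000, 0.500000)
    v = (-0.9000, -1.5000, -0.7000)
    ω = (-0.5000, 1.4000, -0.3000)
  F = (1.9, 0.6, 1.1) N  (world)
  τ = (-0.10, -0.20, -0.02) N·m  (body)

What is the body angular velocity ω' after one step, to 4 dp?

ω' = (-0.5145, 1.3015, -0.3169)

(τ − ω×Iω)/I = (-0.3625, -2.4625, -0.4222)
ω + α·dt = (-0.5145, 1.3015, -0.3169)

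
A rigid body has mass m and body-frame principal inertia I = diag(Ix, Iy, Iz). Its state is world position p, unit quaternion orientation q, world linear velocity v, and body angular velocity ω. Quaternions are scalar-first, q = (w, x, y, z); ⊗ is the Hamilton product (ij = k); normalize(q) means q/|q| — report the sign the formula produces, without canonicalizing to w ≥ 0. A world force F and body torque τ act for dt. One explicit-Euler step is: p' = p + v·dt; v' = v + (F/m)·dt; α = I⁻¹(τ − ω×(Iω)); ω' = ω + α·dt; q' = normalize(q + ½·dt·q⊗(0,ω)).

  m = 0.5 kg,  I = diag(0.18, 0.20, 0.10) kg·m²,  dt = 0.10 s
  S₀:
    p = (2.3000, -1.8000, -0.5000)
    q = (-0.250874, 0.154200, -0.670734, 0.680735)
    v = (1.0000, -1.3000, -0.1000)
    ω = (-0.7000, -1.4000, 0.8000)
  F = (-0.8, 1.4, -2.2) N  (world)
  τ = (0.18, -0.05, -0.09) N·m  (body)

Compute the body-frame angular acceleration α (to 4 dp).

ω×(Iω) gyroscopic = (0.1120, -0.0448, 0.0196)
(τ − ω×Iω)/I = (0.3778, -0.0260, -1.0960)

α = (0.3778, -0.0260, -1.0960)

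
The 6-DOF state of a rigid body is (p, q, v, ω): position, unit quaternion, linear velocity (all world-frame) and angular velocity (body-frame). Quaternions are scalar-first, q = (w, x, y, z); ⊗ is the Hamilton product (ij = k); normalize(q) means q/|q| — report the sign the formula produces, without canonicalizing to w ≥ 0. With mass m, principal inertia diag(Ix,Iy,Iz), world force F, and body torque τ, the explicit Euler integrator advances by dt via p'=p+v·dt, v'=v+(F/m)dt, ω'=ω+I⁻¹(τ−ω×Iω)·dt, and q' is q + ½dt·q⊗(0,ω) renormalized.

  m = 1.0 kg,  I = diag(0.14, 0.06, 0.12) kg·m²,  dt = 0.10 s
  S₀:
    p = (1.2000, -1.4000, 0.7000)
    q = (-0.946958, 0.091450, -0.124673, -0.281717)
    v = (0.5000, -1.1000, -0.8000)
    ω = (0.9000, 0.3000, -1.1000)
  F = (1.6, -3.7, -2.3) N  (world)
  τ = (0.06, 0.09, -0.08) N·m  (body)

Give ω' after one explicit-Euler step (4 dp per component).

ω' = (0.9570, 0.4830, -1.1487)

angular accel α = (0.5700, 1.8300, -0.4867)
new body rate ω' = (0.9570, 0.4830, -1.1487)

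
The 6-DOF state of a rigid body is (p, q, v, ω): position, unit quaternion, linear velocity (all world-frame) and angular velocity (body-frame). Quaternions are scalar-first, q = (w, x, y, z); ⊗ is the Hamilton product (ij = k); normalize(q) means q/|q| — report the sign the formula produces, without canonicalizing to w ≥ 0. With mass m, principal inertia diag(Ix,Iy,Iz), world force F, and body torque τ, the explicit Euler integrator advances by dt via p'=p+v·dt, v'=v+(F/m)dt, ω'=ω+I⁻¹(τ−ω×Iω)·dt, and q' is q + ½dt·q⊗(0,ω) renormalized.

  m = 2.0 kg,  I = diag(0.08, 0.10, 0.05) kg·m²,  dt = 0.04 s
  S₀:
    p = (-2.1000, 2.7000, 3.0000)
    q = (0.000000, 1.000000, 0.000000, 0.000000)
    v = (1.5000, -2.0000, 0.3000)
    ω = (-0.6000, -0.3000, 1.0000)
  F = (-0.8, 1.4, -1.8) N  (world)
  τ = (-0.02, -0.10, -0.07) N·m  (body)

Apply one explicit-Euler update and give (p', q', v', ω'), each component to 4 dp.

precession coupling ω×(Iω) = (0.0150, -0.0180, 0.0036)
(τ − ω×Iω)/I = (-0.4375, -0.8200, -1.4720)
ω + α·dt = (-0.6175, -0.3328, 0.9411)
Hamilton product q⊗(0,ω) = (0.6000000, 0.0000000, -1.0000000, -0.3000000)
q' = normalize(q + ½dt·q⊗(0,ω)) = (0.0120, 0.9997, -0.0200, -0.0060)
p + v·dt = (-2.0400, 2.6200, 3.0120)
new velocity v' = (1.4840, -1.9720, 0.2640)

p' = (-2.0400, 2.6200, 3.0120)
q' = (0.0120, 0.9997, -0.0200, -0.0060)
v' = (1.4840, -1.9720, 0.2640)
ω' = (-0.6175, -0.3328, 0.9411)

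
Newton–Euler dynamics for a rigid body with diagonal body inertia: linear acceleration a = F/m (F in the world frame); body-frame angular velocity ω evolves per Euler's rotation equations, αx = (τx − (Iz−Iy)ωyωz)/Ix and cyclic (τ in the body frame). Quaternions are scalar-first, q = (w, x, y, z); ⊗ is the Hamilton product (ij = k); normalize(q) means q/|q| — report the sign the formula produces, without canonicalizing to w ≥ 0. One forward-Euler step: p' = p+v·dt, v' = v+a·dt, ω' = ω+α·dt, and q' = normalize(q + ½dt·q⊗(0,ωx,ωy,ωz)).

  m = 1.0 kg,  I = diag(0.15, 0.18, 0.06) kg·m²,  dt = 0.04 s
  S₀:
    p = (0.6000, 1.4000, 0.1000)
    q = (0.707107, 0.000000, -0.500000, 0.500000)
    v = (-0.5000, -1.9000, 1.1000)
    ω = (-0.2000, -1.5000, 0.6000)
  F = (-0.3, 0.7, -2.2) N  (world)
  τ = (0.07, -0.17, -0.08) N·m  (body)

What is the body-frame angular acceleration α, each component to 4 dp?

α = (-0.2533, -0.8844, -1.4833)

precession coupling ω×(Iω) = (0.1080, -0.0108, 0.0090)
(τ − ω×Iω)/I = (-0.2533, -0.8844, -1.4833)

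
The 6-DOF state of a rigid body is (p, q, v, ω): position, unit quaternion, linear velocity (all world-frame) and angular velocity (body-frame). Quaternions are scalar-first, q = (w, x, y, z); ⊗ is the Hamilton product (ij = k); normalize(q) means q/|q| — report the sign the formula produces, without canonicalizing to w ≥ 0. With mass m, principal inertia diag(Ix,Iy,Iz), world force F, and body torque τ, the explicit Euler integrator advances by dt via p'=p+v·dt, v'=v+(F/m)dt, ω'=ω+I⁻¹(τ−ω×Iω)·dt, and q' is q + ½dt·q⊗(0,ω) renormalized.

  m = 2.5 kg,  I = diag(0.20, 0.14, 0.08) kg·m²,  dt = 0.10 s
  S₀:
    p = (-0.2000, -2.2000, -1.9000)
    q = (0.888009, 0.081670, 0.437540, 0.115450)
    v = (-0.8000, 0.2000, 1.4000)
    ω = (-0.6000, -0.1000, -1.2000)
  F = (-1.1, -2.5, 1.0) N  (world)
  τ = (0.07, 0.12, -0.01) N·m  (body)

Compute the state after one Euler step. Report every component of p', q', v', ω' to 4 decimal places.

p' = (-0.2800, -2.1800, -1.7600)
q' = (0.8975, 0.0293, 0.4336, 0.0747)
v' = (-0.8440, 0.1000, 1.4400)
ω' = (-0.5614, -0.0760, -1.2080)

p' = p + v·dt = (-0.2800, -2.1800, -1.7600)
v' = v + a·dt = (-0.8440, 0.1000, 1.4400)
ω×(Iω) gyroscopic = (-0.0072, 0.0864, -0.0036)
angular accel α = (0.3860, 0.2400, -0.0800)
new body rate ω' = (-0.5614, -0.0760, -1.2080)
2q̇ = q⊗(0,ω) = (0.2312960, -1.0463084, -0.0600669, -0.8112538)
q' = normalize(q + ½dt·q⊗(0,ω)) = (0.8975, 0.0293, 0.4336, 0.0747)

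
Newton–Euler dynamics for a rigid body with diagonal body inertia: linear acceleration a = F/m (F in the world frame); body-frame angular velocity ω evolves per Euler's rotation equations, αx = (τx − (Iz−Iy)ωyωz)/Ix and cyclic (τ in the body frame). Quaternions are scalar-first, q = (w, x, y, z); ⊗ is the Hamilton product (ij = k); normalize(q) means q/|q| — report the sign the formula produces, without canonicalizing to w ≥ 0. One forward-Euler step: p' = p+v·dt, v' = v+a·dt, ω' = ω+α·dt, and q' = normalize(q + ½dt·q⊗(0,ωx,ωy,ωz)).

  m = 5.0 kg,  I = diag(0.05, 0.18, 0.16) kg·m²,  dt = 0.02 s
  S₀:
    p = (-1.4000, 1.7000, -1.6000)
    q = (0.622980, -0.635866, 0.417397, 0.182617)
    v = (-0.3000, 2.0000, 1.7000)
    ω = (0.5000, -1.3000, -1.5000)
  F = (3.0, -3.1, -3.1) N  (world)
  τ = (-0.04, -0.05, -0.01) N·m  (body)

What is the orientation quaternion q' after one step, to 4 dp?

2q̇ = q⊗(0,ω) = (1.1344746, -0.0772034, -1.6723645, -0.3165427)
q + ½dt·q⊗(0,ω), renormalized = (0.6342, -0.6365, 0.4006, 0.1794)

q' = (0.6342, -0.6365, 0.4006, 0.1794)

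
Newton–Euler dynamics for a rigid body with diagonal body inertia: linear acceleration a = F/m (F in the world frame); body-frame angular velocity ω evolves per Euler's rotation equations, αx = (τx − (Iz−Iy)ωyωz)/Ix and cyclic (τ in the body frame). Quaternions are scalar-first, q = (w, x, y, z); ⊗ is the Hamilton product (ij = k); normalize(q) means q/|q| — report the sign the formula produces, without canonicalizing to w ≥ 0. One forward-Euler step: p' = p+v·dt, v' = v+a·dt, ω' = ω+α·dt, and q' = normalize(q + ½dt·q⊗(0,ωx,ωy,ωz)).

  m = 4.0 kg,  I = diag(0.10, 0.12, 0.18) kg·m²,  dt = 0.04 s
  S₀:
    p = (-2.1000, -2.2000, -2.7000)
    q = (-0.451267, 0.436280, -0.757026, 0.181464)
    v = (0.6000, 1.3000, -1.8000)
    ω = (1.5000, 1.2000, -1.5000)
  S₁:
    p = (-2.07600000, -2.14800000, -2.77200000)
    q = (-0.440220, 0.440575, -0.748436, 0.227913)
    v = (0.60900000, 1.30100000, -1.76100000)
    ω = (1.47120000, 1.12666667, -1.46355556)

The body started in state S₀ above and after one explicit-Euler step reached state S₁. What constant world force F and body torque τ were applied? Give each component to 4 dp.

F = (0.9000, 0.1000, 3.9000)
τ = (-0.1800, -0.0400, 0.2000)

velocity change Δv = (0.00900000, 0.00100000, 0.03900000)
F = m·Δv/dt = (0.9000, 0.1000, 3.9000)
ω₁ − ω₀ = (-0.02880000, -0.07333333, 0.03644444)
applied torque τ = (-0.1800, -0.0400, 0.2000)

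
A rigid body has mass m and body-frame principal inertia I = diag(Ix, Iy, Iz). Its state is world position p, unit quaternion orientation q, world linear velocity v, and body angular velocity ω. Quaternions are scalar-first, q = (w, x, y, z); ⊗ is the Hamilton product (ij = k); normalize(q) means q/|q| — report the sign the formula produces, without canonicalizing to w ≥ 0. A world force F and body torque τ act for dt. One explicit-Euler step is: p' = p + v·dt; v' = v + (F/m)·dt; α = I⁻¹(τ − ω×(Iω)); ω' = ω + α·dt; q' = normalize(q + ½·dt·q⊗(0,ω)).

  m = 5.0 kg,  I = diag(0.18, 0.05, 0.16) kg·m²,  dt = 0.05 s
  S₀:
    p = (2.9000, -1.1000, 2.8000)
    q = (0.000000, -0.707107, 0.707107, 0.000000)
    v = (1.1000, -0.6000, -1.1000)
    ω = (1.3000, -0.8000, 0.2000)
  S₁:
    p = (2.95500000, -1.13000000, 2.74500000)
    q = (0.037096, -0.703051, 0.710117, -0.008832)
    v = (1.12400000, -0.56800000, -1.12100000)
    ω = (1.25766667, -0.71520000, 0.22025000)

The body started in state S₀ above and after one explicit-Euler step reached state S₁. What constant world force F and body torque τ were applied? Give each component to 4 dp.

Δω = ω₁−ω₀ = (-0.04233333, 0.08480000, 0.02025000)
I·α + gyro = (-0.1700, 0.0900, 0.2000)
v₁ − v₀ = (0.02400000, 0.03200000, -0.02100000)
applied force F = (2.4000, 3.2000, -2.1000)

F = (2.4000, 3.2000, -2.1000)
τ = (-0.1700, 0.0900, 0.2000)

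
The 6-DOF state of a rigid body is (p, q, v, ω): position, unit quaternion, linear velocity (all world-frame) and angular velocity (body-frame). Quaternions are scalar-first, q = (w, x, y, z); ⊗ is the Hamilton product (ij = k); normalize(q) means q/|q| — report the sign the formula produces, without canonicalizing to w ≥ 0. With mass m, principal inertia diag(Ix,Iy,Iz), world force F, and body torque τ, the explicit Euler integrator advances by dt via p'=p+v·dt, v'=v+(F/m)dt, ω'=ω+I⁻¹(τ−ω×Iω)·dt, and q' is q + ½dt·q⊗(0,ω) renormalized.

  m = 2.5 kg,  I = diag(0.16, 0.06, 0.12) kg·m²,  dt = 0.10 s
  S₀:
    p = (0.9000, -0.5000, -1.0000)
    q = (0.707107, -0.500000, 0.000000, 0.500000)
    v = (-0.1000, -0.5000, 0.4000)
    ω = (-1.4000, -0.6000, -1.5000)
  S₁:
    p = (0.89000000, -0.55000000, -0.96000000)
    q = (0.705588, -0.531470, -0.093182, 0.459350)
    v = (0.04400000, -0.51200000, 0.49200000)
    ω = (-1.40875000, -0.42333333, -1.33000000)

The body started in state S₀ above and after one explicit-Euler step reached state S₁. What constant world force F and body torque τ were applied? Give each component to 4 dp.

F = (3.6000, -0.3000, 2.3000)
τ = (0.0400, 0.1900, 0.1200)

Δv = v₁−v₀ = (0.14400000, -0.01200000, 0.09200000)
applied force F = (3.6000, -0.3000, 2.3000)
rate change Δω = (-0.00875000, 0.17666667, 0.17000000)
applied torque τ = (0.0400, 0.1900, 0.1200)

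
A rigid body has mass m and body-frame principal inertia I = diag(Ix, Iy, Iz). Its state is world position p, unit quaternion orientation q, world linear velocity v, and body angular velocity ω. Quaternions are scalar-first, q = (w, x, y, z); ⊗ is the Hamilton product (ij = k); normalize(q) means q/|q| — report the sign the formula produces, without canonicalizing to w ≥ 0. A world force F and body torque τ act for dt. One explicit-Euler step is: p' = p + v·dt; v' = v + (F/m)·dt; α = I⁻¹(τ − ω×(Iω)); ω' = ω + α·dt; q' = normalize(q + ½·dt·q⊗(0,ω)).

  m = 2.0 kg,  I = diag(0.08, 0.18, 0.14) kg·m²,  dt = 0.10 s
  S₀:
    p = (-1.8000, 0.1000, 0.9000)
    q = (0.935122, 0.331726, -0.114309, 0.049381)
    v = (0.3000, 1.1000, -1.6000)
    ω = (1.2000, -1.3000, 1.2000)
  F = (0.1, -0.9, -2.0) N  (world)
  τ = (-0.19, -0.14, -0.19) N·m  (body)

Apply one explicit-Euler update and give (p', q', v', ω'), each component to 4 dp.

p' = (-1.7700, 0.2100, 0.7400)
q' = (0.8997, 0.3820, -0.1909, 0.0903)
v' = (0.3050, 1.0550, -1.7000)
ω' = (0.8845, -1.3298, 1.1757)

p' = p + v·dt = (-1.7700, 0.2100, 0.7400)
new velocity v' = (0.3050, 1.0550, -1.7000)
gyro term ω×Iω = (0.0624, -0.0864, -0.1560)
angular accel α = (-3.1550, -0.2978, -0.2429)
ω + α·dt = (0.8845, -1.3298, 1.1757)
q⊗(0,ω) = (-0.6059301, 1.0491709, -1.5544726, 0.8280734)
q + ½dt·q⊗(0,ω), renormalized = (0.8997, 0.3820, -0.1909, 0.0903)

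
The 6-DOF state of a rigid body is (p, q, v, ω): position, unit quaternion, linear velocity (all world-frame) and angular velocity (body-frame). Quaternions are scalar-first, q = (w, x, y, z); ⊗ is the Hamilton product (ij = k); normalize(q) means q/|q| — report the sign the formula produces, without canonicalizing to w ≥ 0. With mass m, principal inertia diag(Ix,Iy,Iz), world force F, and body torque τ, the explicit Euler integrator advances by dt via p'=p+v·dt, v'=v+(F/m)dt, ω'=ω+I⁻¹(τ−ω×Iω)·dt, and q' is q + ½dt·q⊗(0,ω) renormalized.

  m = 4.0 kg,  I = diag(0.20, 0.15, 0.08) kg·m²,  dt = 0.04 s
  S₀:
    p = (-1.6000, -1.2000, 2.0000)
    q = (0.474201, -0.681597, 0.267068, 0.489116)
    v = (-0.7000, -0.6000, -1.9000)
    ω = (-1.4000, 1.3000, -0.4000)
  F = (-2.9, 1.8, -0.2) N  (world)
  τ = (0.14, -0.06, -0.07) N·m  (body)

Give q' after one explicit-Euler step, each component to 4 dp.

q' = (0.4517, -0.7092, 0.2601, 0.4747)

q⊗(0,ω) = (-1.1057778, -1.4065594, -0.3409399, -0.7018613)
updated quaternion q' = (0.4517, -0.7092, 0.2601, 0.4747)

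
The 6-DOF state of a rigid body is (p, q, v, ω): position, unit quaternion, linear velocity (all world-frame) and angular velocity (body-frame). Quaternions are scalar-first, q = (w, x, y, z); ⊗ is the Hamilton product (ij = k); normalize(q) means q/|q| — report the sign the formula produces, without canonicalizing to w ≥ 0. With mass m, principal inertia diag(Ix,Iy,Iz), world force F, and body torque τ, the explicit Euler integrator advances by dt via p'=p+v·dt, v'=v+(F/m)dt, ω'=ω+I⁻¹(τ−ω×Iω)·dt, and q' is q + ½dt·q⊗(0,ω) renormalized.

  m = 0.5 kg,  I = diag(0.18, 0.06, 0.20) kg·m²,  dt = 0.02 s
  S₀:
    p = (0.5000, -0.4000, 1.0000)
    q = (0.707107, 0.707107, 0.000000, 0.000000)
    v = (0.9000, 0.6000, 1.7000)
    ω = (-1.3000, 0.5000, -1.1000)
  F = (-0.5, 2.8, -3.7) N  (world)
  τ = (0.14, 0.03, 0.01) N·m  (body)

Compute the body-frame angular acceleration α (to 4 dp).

α = (1.2056, 0.9767, -0.3400)

precession coupling ω×(Iω) = (-0.0770, -0.0286, 0.0780)
(τ − ω×Iω)/I = (1.2056, 0.9767, -0.3400)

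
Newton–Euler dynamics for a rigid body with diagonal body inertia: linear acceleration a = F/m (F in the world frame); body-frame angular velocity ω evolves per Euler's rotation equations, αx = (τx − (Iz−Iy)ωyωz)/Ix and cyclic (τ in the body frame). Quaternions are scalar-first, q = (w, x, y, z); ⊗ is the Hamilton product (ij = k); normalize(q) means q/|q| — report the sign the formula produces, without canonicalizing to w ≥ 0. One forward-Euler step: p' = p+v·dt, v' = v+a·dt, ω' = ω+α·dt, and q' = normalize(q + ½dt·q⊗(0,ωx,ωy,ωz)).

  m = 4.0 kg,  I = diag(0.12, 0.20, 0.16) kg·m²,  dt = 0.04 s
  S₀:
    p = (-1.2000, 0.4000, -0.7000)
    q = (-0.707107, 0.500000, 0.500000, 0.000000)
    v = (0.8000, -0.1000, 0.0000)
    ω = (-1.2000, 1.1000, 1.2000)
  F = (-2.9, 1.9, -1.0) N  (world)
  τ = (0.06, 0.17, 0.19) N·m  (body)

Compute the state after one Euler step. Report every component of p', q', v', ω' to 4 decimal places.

(τ − ω×Iω)/I = (0.9400, 0.5620, 1.8475)
new body rate ω' = (-1.1624, 1.1225, 1.2739)
2q̇ = q⊗(0,ω) = (0.0500000, 1.4485284, -1.3778177, 0.3014716)
q' = normalize(q + ½dt·q⊗(0,ω)) = (-0.7055, 0.5285, 0.4721, 0.0060)
a = (-0.7250, 0.4750, -0.2500)
p + v·dt = (-1.1680, 0.3960, -0.7000)
v' = v + a·dt = (0.7710, -0.0810, -0.0100)

p' = (-1.1680, 0.3960, -0.7000)
q' = (-0.7055, 0.5285, 0.4721, 0.0060)
v' = (0.7710, -0.0810, -0.0100)
ω' = (-1.1624, 1.1225, 1.2739)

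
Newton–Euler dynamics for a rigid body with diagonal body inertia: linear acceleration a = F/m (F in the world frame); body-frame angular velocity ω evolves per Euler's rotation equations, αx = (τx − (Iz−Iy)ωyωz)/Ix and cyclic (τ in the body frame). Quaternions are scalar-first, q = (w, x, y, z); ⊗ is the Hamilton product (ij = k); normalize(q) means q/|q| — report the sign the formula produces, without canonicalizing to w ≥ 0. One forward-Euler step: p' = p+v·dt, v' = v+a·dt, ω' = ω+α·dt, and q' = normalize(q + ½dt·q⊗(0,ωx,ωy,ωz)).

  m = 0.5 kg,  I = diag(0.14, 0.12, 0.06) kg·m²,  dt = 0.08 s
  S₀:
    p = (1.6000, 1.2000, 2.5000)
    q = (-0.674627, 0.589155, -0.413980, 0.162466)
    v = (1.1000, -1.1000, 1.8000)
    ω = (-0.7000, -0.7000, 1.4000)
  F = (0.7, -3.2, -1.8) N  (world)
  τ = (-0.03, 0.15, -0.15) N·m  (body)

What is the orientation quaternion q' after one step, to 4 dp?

q' = (-0.6772, 0.5880, -0.4316, 0.0964)

q⊗(0,ω) = (-0.1048299, 0.0063931, -0.4663043, -1.6466723)
q + ½dt·q⊗(0,ω), renormalized = (-0.6772, 0.5880, -0.4316, 0.0964)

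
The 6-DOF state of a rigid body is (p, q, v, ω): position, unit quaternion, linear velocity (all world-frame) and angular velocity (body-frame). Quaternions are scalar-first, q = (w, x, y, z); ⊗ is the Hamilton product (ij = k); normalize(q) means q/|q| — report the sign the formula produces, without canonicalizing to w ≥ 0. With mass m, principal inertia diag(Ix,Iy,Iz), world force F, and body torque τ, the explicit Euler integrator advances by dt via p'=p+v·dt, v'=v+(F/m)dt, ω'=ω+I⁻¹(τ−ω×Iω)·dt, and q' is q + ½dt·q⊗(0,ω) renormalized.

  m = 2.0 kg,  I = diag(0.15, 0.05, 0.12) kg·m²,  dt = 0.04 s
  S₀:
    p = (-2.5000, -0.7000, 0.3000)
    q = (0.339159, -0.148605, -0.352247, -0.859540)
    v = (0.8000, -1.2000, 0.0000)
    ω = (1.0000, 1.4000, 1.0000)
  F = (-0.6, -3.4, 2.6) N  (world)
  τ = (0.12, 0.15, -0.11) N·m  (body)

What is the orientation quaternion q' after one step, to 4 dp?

2q̇ = q⊗(0,ω) = (1.5012908, 1.1902680, -0.2361124, 0.4833590)
updated quaternion q' = (0.3689, -0.1247, -0.3567, -0.8492)

q' = (0.3689, -0.1247, -0.3567, -0.8492)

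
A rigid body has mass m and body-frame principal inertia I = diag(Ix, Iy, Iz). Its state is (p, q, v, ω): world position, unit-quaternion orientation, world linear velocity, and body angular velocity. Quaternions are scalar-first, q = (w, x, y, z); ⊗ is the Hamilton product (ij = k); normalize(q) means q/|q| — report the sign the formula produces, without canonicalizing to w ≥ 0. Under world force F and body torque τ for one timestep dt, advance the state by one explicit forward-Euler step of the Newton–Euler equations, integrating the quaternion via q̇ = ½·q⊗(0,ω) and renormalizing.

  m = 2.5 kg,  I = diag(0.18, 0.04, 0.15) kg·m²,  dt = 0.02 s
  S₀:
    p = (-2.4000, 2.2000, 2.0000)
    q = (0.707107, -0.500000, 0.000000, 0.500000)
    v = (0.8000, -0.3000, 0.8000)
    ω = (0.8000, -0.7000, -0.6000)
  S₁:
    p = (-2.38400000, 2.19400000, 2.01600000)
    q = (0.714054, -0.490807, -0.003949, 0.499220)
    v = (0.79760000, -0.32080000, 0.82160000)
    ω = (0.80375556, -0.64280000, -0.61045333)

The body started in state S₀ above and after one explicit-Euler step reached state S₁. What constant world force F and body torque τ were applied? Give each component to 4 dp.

Δv = v₁−v₀ = (-0.00240000, -0.02080000, 0.02160000)
applied force F = (-0.3000, -2.6000, 2.7000)
ω₁ − ω₀ = (0.00375556, 0.05720000, -0.01045333)
I·α + gyro = (0.0800, 0.1000, 0.0000)

F = (-0.3000, -2.6000, 2.7000)
τ = (0.0800, 0.1000, 0.0000)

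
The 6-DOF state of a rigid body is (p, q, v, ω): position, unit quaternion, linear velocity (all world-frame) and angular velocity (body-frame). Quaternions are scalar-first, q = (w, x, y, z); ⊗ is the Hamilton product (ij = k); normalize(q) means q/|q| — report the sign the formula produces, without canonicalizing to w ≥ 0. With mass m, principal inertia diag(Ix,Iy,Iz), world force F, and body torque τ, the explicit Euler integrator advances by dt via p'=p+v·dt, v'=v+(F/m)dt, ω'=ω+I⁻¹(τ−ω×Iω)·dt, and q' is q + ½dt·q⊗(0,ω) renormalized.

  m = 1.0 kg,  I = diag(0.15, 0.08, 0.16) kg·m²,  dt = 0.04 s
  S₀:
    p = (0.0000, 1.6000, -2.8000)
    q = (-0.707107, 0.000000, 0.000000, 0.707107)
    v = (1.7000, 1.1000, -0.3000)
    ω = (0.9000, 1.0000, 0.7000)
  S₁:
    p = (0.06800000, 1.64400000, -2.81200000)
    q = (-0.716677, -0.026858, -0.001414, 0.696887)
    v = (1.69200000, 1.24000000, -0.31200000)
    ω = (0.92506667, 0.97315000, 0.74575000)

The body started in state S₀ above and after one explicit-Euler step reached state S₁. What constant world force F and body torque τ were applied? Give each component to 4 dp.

Δω = ω₁−ω₀ = (0.02506667, -0.02685000, 0.04575000)
precession coupling = (0.0560, -0.0063, -0.0630)
I·α + gyro = (0.1500, -0.0600, 0.1200)
v₁ − v₀ = (-0.00800000, 0.14000000, -0.01200000)
F = m·Δv/dt = (-0.2000, 3.5000, -0.3000)

F = (-0.2000, 3.5000, -0.3000)
τ = (0.1500, -0.0600, 0.1200)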